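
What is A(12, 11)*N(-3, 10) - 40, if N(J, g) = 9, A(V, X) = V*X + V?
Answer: 1256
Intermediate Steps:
A(V, X) = V + V*X
A(12, 11)*N(-3, 10) - 40 = (12*(1 + 11))*9 - 40 = (12*12)*9 - 40 = 144*9 - 40 = 1296 - 40 = 1256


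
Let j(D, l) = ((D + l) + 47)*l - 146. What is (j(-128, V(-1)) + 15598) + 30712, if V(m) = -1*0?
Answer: 46164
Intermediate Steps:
V(m) = 0
j(D, l) = -146 + l*(47 + D + l) (j(D, l) = (47 + D + l)*l - 146 = l*(47 + D + l) - 146 = -146 + l*(47 + D + l))
(j(-128, V(-1)) + 15598) + 30712 = ((-146 + 0**2 + 47*0 - 128*0) + 15598) + 30712 = ((-146 + 0 + 0 + 0) + 15598) + 30712 = (-146 + 15598) + 30712 = 15452 + 30712 = 46164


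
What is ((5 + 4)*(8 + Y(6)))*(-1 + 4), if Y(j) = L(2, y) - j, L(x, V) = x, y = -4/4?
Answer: 108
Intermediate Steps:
y = -1 (y = -4*¼ = -1)
Y(j) = 2 - j
((5 + 4)*(8 + Y(6)))*(-1 + 4) = ((5 + 4)*(8 + (2 - 1*6)))*(-1 + 4) = (9*(8 + (2 - 6)))*3 = (9*(8 - 4))*3 = (9*4)*3 = 36*3 = 108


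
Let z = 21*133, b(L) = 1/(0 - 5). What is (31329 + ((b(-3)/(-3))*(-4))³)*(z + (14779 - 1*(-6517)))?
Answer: 2547057906679/3375 ≈ 7.5468e+8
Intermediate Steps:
b(L) = -⅕ (b(L) = 1/(-5) = -⅕)
z = 2793
(31329 + ((b(-3)/(-3))*(-4))³)*(z + (14779 - 1*(-6517))) = (31329 + (-⅕/(-3)*(-4))³)*(2793 + (14779 - 1*(-6517))) = (31329 + (-⅕*(-⅓)*(-4))³)*(2793 + (14779 + 6517)) = (31329 + ((1/15)*(-4))³)*(2793 + 21296) = (31329 + (-4/15)³)*24089 = (31329 - 64/3375)*24089 = (105735311/3375)*24089 = 2547057906679/3375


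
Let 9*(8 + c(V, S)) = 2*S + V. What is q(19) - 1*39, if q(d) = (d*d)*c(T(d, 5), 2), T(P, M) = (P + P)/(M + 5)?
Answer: -39212/15 ≈ -2614.1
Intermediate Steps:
T(P, M) = 2*P/(5 + M) (T(P, M) = (2*P)/(5 + M) = 2*P/(5 + M))
c(V, S) = -8 + V/9 + 2*S/9 (c(V, S) = -8 + (2*S + V)/9 = -8 + (V + 2*S)/9 = -8 + (V/9 + 2*S/9) = -8 + V/9 + 2*S/9)
q(d) = d**2*(-68/9 + d/45) (q(d) = (d*d)*(-8 + (2*d/(5 + 5))/9 + (2/9)*2) = d**2*(-8 + (2*d/10)/9 + 4/9) = d**2*(-8 + (2*d*(1/10))/9 + 4/9) = d**2*(-8 + (d/5)/9 + 4/9) = d**2*(-8 + d/45 + 4/9) = d**2*(-68/9 + d/45))
q(19) - 1*39 = (1/45)*19**2*(-340 + 19) - 1*39 = (1/45)*361*(-321) - 39 = -38627/15 - 39 = -39212/15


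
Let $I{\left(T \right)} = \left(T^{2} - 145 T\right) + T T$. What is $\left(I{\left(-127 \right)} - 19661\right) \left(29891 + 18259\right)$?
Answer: $1493227800$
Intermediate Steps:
$I{\left(T \right)} = - 145 T + 2 T^{2}$ ($I{\left(T \right)} = \left(T^{2} - 145 T\right) + T^{2} = - 145 T + 2 T^{2}$)
$\left(I{\left(-127 \right)} - 19661\right) \left(29891 + 18259\right) = \left(- 127 \left(-145 + 2 \left(-127\right)\right) - 19661\right) \left(29891 + 18259\right) = \left(- 127 \left(-145 - 254\right) - 19661\right) 48150 = \left(\left(-127\right) \left(-399\right) - 19661\right) 48150 = \left(50673 - 19661\right) 48150 = 31012 \cdot 48150 = 1493227800$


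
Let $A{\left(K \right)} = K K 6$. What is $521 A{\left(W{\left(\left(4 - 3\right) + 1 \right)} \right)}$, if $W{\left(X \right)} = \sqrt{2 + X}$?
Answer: $12504$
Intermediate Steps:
$A{\left(K \right)} = 6 K^{2}$ ($A{\left(K \right)} = K^{2} \cdot 6 = 6 K^{2}$)
$521 A{\left(W{\left(\left(4 - 3\right) + 1 \right)} \right)} = 521 \cdot 6 \left(\sqrt{2 + \left(\left(4 - 3\right) + 1\right)}\right)^{2} = 521 \cdot 6 \left(\sqrt{2 + \left(1 + 1\right)}\right)^{2} = 521 \cdot 6 \left(\sqrt{2 + 2}\right)^{2} = 521 \cdot 6 \left(\sqrt{4}\right)^{2} = 521 \cdot 6 \cdot 2^{2} = 521 \cdot 6 \cdot 4 = 521 \cdot 24 = 12504$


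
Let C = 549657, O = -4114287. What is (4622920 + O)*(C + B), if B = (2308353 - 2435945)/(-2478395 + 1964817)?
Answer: 71791480442813977/256789 ≈ 2.7957e+11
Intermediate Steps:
B = 63796/256789 (B = -127592/(-513578) = -127592*(-1/513578) = 63796/256789 ≈ 0.24844)
(4622920 + O)*(C + B) = (4622920 - 4114287)*(549657 + 63796/256789) = 508633*(141145935169/256789) = 71791480442813977/256789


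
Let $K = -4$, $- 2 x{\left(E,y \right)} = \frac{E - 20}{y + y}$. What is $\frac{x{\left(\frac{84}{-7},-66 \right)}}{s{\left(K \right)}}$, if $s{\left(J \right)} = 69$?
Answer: $- \frac{4}{2277} \approx -0.0017567$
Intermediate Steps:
$x{\left(E,y \right)} = - \frac{-20 + E}{4 y}$ ($x{\left(E,y \right)} = - \frac{\left(E - 20\right) \frac{1}{y + y}}{2} = - \frac{\left(-20 + E\right) \frac{1}{2 y}}{2} = - \frac{\frac{1}{2} \frac{1}{y} \left(-20 + E\right)}{2} = - \frac{-20 + E}{4 y}$)
$\frac{x{\left(\frac{84}{-7},-66 \right)}}{s{\left(K \right)}} = \frac{\frac{1}{4} \frac{1}{-66} \left(20 - \frac{84}{-7}\right)}{69} = \frac{1}{4} \left(- \frac{1}{66}\right) \left(20 - 84 \left(- \frac{1}{7}\right)\right) \frac{1}{69} = \frac{1}{4} \left(- \frac{1}{66}\right) \left(20 - -12\right) \frac{1}{69} = \frac{1}{4} \left(- \frac{1}{66}\right) \left(20 + 12\right) \frac{1}{69} = \frac{1}{4} \left(- \frac{1}{66}\right) 32 \cdot \frac{1}{69} = \left(- \frac{4}{33}\right) \frac{1}{69} = - \frac{4}{2277}$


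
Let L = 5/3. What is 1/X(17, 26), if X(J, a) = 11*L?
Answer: 3/55 ≈ 0.054545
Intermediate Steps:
L = 5/3 (L = 5*(⅓) = 5/3 ≈ 1.6667)
X(J, a) = 55/3 (X(J, a) = 11*(5/3) = 55/3)
1/X(17, 26) = 1/(55/3) = 3/55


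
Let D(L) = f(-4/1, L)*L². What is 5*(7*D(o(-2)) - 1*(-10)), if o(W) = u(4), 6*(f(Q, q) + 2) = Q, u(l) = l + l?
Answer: -17770/3 ≈ -5923.3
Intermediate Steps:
u(l) = 2*l
f(Q, q) = -2 + Q/6
o(W) = 8 (o(W) = 2*4 = 8)
D(L) = -8*L²/3 (D(L) = (-2 + (-4/1)/6)*L² = (-2 + (-4*1)/6)*L² = (-2 + (⅙)*(-4))*L² = (-2 - ⅔)*L² = -8*L²/3)
5*(7*D(o(-2)) - 1*(-10)) = 5*(7*(-8/3*8²) - 1*(-10)) = 5*(7*(-8/3*64) + 10) = 5*(7*(-512/3) + 10) = 5*(-3584/3 + 10) = 5*(-3554/3) = -17770/3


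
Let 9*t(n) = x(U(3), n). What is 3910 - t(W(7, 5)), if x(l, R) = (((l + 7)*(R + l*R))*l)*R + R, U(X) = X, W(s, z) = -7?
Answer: 29317/9 ≈ 3257.4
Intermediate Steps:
x(l, R) = R + R*l*(7 + l)*(R + R*l) (x(l, R) = (((7 + l)*(R + R*l))*l)*R + R = (l*(7 + l)*(R + R*l))*R + R = R*l*(7 + l)*(R + R*l) + R = R + R*l*(7 + l)*(R + R*l))
t(n) = n*(1 + 120*n)/9 (t(n) = (n*(1 + n*3³ + 7*n*3 + 8*n*3²))/9 = (n*(1 + n*27 + 21*n + 8*n*9))/9 = (n*(1 + 27*n + 21*n + 72*n))/9 = (n*(1 + 120*n))/9 = n*(1 + 120*n)/9)
3910 - t(W(7, 5)) = 3910 - (-7)*(1 + 120*(-7))/9 = 3910 - (-7)*(1 - 840)/9 = 3910 - (-7)*(-839)/9 = 3910 - 1*5873/9 = 3910 - 5873/9 = 29317/9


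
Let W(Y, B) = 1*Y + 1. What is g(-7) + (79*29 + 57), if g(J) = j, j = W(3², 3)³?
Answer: 3348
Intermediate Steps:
W(Y, B) = 1 + Y (W(Y, B) = Y + 1 = 1 + Y)
j = 1000 (j = (1 + 3²)³ = (1 + 9)³ = 10³ = 1000)
g(J) = 1000
g(-7) + (79*29 + 57) = 1000 + (79*29 + 57) = 1000 + (2291 + 57) = 1000 + 2348 = 3348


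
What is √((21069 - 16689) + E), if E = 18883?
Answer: √23263 ≈ 152.52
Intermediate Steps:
√((21069 - 16689) + E) = √((21069 - 16689) + 18883) = √(4380 + 18883) = √23263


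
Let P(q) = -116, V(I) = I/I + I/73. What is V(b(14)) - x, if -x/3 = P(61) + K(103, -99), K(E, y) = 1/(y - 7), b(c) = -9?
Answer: -2686259/7738 ≈ -347.15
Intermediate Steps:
V(I) = 1 + I/73 (V(I) = 1 + I*(1/73) = 1 + I/73)
K(E, y) = 1/(-7 + y)
x = 36891/106 (x = -3*(-116 + 1/(-7 - 99)) = -3*(-116 + 1/(-106)) = -3*(-116 - 1/106) = -3*(-12297/106) = 36891/106 ≈ 348.03)
V(b(14)) - x = (1 + (1/73)*(-9)) - 1*36891/106 = (1 - 9/73) - 36891/106 = 64/73 - 36891/106 = -2686259/7738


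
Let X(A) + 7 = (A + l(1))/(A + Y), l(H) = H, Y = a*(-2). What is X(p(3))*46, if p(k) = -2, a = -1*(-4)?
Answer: -1587/5 ≈ -317.40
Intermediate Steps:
a = 4
Y = -8 (Y = 4*(-2) = -8)
X(A) = -7 + (1 + A)/(-8 + A) (X(A) = -7 + (A + 1)/(A - 8) = -7 + (1 + A)/(-8 + A))
X(p(3))*46 = (3*(19 - 2*(-2))/(-8 - 2))*46 = (3*(19 + 4)/(-10))*46 = (3*(-⅒)*23)*46 = -69/10*46 = -1587/5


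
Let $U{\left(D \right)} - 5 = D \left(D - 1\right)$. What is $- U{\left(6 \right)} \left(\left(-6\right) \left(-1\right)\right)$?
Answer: $-210$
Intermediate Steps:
$U{\left(D \right)} = 5 + D \left(-1 + D\right)$ ($U{\left(D \right)} = 5 + D \left(D - 1\right) = 5 + D \left(-1 + D\right)$)
$- U{\left(6 \right)} \left(\left(-6\right) \left(-1\right)\right) = - (5 + 6^{2} - 6) \left(\left(-6\right) \left(-1\right)\right) = - (5 + 36 - 6) 6 = \left(-1\right) 35 \cdot 6 = \left(-35\right) 6 = -210$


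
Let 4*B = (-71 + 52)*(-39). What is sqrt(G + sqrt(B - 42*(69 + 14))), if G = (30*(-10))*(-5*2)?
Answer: sqrt(12000 + 18*I*sqrt(163))/2 ≈ 54.775 + 0.52444*I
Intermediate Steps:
B = 741/4 (B = ((-71 + 52)*(-39))/4 = (-19*(-39))/4 = (1/4)*741 = 741/4 ≈ 185.25)
G = 3000 (G = -300*(-10) = 3000)
sqrt(G + sqrt(B - 42*(69 + 14))) = sqrt(3000 + sqrt(741/4 - 42*(69 + 14))) = sqrt(3000 + sqrt(741/4 - 42*83)) = sqrt(3000 + sqrt(741/4 - 3486)) = sqrt(3000 + sqrt(-13203/4)) = sqrt(3000 + 9*I*sqrt(163)/2)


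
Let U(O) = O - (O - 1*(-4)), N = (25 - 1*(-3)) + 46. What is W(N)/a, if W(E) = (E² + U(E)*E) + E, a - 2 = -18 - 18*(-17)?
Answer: 2627/145 ≈ 18.117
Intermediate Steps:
N = 74 (N = (25 + 3) + 46 = 28 + 46 = 74)
U(O) = -4 (U(O) = O - (O + 4) = O - (4 + O) = O + (-4 - O) = -4)
a = 290 (a = 2 + (-18 - 18*(-17)) = 2 + (-18 + 306) = 2 + 288 = 290)
W(E) = E² - 3*E (W(E) = (E² - 4*E) + E = E² - 3*E)
W(N)/a = (74*(-3 + 74))/290 = (74*71)*(1/290) = 5254*(1/290) = 2627/145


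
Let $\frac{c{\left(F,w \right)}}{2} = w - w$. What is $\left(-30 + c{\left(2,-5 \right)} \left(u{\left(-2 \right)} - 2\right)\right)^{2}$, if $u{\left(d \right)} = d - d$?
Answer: $900$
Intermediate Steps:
$u{\left(d \right)} = 0$
$c{\left(F,w \right)} = 0$ ($c{\left(F,w \right)} = 2 \left(w - w\right) = 2 \cdot 0 = 0$)
$\left(-30 + c{\left(2,-5 \right)} \left(u{\left(-2 \right)} - 2\right)\right)^{2} = \left(-30 + 0 \left(0 - 2\right)\right)^{2} = \left(-30 + 0 \left(-2\right)\right)^{2} = \left(-30 + 0\right)^{2} = \left(-30\right)^{2} = 900$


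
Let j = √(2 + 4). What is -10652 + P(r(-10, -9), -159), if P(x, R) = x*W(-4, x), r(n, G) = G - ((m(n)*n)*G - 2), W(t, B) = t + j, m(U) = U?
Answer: -14224 + 893*√6 ≈ -12037.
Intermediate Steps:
j = √6 ≈ 2.4495
W(t, B) = t + √6
r(n, G) = 2 + G - G*n² (r(n, G) = G - ((n*n)*G - 2) = G - (n²*G - 2) = G - (G*n² - 2) = G - (-2 + G*n²) = G + (2 - G*n²) = 2 + G - G*n²)
P(x, R) = x*(-4 + √6)
-10652 + P(r(-10, -9), -159) = -10652 + (2 - 9 - 1*(-9)*(-10)²)*(-4 + √6) = -10652 + (2 - 9 - 1*(-9)*100)*(-4 + √6) = -10652 + (2 - 9 + 900)*(-4 + √6) = -10652 + 893*(-4 + √6) = -10652 + (-3572 + 893*√6) = -14224 + 893*√6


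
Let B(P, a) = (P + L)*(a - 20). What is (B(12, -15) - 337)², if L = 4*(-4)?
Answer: 38809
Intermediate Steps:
L = -16
B(P, a) = (-20 + a)*(-16 + P) (B(P, a) = (P - 16)*(a - 20) = (-16 + P)*(-20 + a) = (-20 + a)*(-16 + P))
(B(12, -15) - 337)² = ((320 - 20*12 - 16*(-15) + 12*(-15)) - 337)² = ((320 - 240 + 240 - 180) - 337)² = (140 - 337)² = (-197)² = 38809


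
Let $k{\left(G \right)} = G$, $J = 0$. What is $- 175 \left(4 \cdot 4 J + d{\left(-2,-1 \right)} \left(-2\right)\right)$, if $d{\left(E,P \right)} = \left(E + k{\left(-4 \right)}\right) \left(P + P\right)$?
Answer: $4200$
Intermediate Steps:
$d{\left(E,P \right)} = 2 P \left(-4 + E\right)$ ($d{\left(E,P \right)} = \left(E - 4\right) \left(P + P\right) = \left(-4 + E\right) 2 P = 2 P \left(-4 + E\right)$)
$- 175 \left(4 \cdot 4 J + d{\left(-2,-1 \right)} \left(-2\right)\right) = - 175 \left(4 \cdot 4 \cdot 0 + 2 \left(-1\right) \left(-4 - 2\right) \left(-2\right)\right) = - 175 \left(16 \cdot 0 + 2 \left(-1\right) \left(-6\right) \left(-2\right)\right) = - 175 \left(0 + 12 \left(-2\right)\right) = - 175 \left(0 - 24\right) = \left(-175\right) \left(-24\right) = 4200$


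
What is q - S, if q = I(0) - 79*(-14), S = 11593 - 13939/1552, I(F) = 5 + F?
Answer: -16254125/1552 ≈ -10473.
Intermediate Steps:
S = 17978397/1552 (S = 11593 - 13939*1/1552 = 11593 - 13939/1552 = 17978397/1552 ≈ 11584.)
q = 1111 (q = (5 + 0) - 79*(-14) = 5 + 1106 = 1111)
q - S = 1111 - 1*17978397/1552 = 1111 - 17978397/1552 = -16254125/1552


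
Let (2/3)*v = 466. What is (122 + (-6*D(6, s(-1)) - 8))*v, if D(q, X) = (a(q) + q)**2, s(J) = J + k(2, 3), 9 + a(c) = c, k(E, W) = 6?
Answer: 41940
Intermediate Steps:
v = 699 (v = (3/2)*466 = 699)
a(c) = -9 + c
s(J) = 6 + J (s(J) = J + 6 = 6 + J)
D(q, X) = (-9 + 2*q)**2 (D(q, X) = ((-9 + q) + q)**2 = (-9 + 2*q)**2)
(122 + (-6*D(6, s(-1)) - 8))*v = (122 + (-6*(-9 + 2*6)**2 - 8))*699 = (122 + (-6*(-9 + 12)**2 - 8))*699 = (122 + (-6*3**2 - 8))*699 = (122 + (-6*9 - 8))*699 = (122 + (-54 - 8))*699 = (122 - 62)*699 = 60*699 = 41940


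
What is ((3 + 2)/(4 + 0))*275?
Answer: 1375/4 ≈ 343.75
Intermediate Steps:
((3 + 2)/(4 + 0))*275 = (5/4)*275 = 1375/4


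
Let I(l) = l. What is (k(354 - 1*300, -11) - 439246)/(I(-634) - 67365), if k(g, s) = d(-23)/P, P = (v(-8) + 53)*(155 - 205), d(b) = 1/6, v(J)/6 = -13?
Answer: 3294344999/509992500 ≈ 6.4596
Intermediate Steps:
v(J) = -78 (v(J) = 6*(-13) = -78)
d(b) = 1/6
P = 1250 (P = (-78 + 53)*(155 - 205) = -25*(-50) = 1250)
k(g, s) = 1/7500 (k(g, s) = (1/6)/1250 = (1/6)*(1/1250) = 1/7500)
(k(354 - 1*300, -11) - 439246)/(I(-634) - 67365) = (1/7500 - 439246)/(-634 - 67365) = -3294344999/7500/(-67999) = -3294344999/7500*(-1/67999) = 3294344999/509992500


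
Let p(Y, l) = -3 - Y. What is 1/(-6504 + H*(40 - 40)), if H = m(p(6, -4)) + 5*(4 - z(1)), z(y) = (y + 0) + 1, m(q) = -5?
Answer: -1/6504 ≈ -0.00015375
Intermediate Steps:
z(y) = 1 + y (z(y) = y + 1 = 1 + y)
H = 5 (H = -5 + 5*(4 - (1 + 1)) = -5 + 5*(4 - 1*2) = -5 + 5*(4 - 2) = -5 + 5*2 = -5 + 10 = 5)
1/(-6504 + H*(40 - 40)) = 1/(-6504 + 5*(40 - 40)) = 1/(-6504 + 5*0) = 1/(-6504 + 0) = 1/(-6504) = -1/6504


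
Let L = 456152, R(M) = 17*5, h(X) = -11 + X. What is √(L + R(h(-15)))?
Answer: 3*√50693 ≈ 675.45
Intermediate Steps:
R(M) = 85
√(L + R(h(-15))) = √(456152 + 85) = √456237 = 3*√50693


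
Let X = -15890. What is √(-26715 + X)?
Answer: I*√42605 ≈ 206.41*I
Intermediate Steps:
√(-26715 + X) = √(-26715 - 15890) = √(-42605) = I*√42605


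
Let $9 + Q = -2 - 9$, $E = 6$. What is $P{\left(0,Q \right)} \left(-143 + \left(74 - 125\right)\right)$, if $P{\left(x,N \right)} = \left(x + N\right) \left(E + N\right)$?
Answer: $-54320$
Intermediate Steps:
$Q = -20$ ($Q = -9 - 11 = -20$)
$P{\left(x,N \right)} = \left(6 + N\right) \left(N + x\right)$ ($P{\left(x,N \right)} = \left(x + N\right) \left(6 + N\right) = \left(N + x\right) \left(6 + N\right) = \left(6 + N\right) \left(N + x\right)$)
$P{\left(0,Q \right)} \left(-143 + \left(74 - 125\right)\right) = \left(\left(-20\right)^{2} + 6 \left(-20\right) + 6 \cdot 0 - 0\right) \left(-143 + \left(74 - 125\right)\right) = \left(400 - 120 + 0 + 0\right) \left(-143 - 51\right) = 280 \left(-194\right) = -54320$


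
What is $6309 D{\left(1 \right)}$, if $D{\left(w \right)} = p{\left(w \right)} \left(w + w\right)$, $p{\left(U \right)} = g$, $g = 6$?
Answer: $75708$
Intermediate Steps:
$p{\left(U \right)} = 6$
$D{\left(w \right)} = 12 w$ ($D{\left(w \right)} = 6 \left(w + w\right) = 6 \cdot 2 w = 12 w$)
$6309 D{\left(1 \right)} = 6309 \cdot 12 \cdot 1 = 6309 \cdot 12 = 75708$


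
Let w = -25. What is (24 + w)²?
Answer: 1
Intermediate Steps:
(24 + w)² = (24 - 25)² = (-1)² = 1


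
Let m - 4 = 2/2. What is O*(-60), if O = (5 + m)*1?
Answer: -600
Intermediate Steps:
m = 5 (m = 4 + 2/2 = 4 + 2*(½) = 4 + 1 = 5)
O = 10 (O = (5 + 5)*1 = 10*1 = 10)
O*(-60) = 10*(-60) = -600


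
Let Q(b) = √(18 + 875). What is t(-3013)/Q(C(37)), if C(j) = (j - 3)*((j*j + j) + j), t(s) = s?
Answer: -3013*√893/893 ≈ -100.83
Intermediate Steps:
C(j) = (-3 + j)*(j² + 2*j) (C(j) = (-3 + j)*((j² + j) + j) = (-3 + j)*((j + j²) + j) = (-3 + j)*(j² + 2*j))
Q(b) = √893
t(-3013)/Q(C(37)) = -3013*√893/893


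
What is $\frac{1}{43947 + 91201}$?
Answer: $\frac{1}{135148} \approx 7.3993 \cdot 10^{-6}$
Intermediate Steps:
$\frac{1}{43947 + 91201} = \frac{1}{135148}$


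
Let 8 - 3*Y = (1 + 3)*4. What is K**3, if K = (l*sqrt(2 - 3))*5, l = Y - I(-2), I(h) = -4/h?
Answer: 343000*I/27 ≈ 12704.0*I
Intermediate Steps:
Y = -8/3 (Y = 8/3 - (1 + 3)*4/3 = 8/3 - 4*4/3 = 8/3 - 1/3*16 = 8/3 - 16/3 = -8/3 ≈ -2.6667)
l = -14/3 (l = -8/3 - (-4)/(-2) = -8/3 - (-4)*(-1)/2 = -8/3 - 1*2 = -8/3 - 2 = -14/3 ≈ -4.6667)
K = -70*I/3 (K = -14*sqrt(2 - 3)/3*5 = -14*I/3*5 = -70*I/3 ≈ -23.333*I)
K**3 = (-70*I/3)**3 = 343000*I/27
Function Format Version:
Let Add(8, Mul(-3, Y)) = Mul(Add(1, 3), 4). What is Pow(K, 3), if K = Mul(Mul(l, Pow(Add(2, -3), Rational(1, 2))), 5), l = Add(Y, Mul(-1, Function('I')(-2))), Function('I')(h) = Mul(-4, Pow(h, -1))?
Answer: Mul(Rational(343000, 27), I) ≈ Mul(12704., I)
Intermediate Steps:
Y = Rational(-8, 3) (Y = Add(Rational(8, 3), Mul(Rational(-1, 3), Mul(Add(1, 3), 4))) = Add(Rational(8, 3), Mul(Rational(-1, 3), Mul(4, 4))) = Add(Rational(8, 3), Mul(Rational(-1, 3), 16)) = Add(Rational(8, 3), Rational(-16, 3)) = Rational(-8, 3) ≈ -2.6667)
l = Rational(-14, 3) (l = Add(Rational(-8, 3), Mul(-1, Mul(-4, Pow(-2, -1)))) = Add(Rational(-8, 3), Mul(-1, Mul(-4, Rational(-1, 2)))) = Add(Rational(-8, 3), Mul(-1, 2)) = Add(Rational(-8, 3), -2) = Rational(-14, 3) ≈ -4.6667)
K = Mul(Rational(-70, 3), I) (K = Mul(Mul(Rational(-14, 3), Pow(Add(2, -3), Rational(1, 2))), 5) = Mul(Mul(Rational(-14, 3), Pow(-1, Rational(1, 2))), 5) = Mul(Mul(Rational(-14, 3), I), 5) = Mul(Rational(-70, 3), I) ≈ Mul(-23.333, I))
Pow(K, 3) = Pow(Mul(Rational(-70, 3), I), 3) = Mul(Rational(343000, 27), I)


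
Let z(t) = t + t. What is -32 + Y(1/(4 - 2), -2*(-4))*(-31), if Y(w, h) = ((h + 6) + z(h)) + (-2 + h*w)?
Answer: -1024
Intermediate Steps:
z(t) = 2*t
Y(w, h) = 4 + 3*h + h*w (Y(w, h) = ((h + 6) + 2*h) + (-2 + h*w) = ((6 + h) + 2*h) + (-2 + h*w) = (6 + 3*h) + (-2 + h*w) = 4 + 3*h + h*w)
-32 + Y(1/(4 - 2), -2*(-4))*(-31) = -32 + (4 + 3*(-2*(-4)) + (-2*(-4))/(4 - 2))*(-31) = -32 + (4 + 3*8 + 8/2)*(-31) = -32 + (4 + 24 + 8*(½))*(-31) = -32 + (4 + 24 + 4)*(-31) = -32 + 32*(-31) = -32 - 992 = -1024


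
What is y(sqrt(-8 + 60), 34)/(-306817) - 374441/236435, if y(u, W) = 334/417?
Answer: -47907067381139/30250129673715 ≈ -1.5837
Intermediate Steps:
y(u, W) = 334/417 (y(u, W) = 334*(1/417) = 334/417)
y(sqrt(-8 + 60), 34)/(-306817) - 374441/236435 = (334/417)/(-306817) - 374441/236435 = (334/417)*(-1/306817) - 374441*1/236435 = -334/127942689 - 374441/236435 = -47907067381139/30250129673715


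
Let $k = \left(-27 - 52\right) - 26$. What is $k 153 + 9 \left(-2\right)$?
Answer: $-16083$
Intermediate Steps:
$k = -105$ ($k = -79 - 26 = -105$)
$k 153 + 9 \left(-2\right) = \left(-105\right) 153 + 9 \left(-2\right) = -16065 - 18 = -16083$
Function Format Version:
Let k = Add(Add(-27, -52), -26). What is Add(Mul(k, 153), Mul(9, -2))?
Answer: -16083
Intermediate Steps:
k = -105 (k = Add(-79, -26) = -105)
Add(Mul(k, 153), Mul(9, -2)) = Add(Mul(-105, 153), Mul(9, -2)) = Add(-16065, -18) = -16083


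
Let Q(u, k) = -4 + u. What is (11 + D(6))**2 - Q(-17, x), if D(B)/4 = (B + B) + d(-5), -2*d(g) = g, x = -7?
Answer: 4782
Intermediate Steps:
d(g) = -g/2
D(B) = 10 + 8*B (D(B) = 4*((B + B) - 1/2*(-5)) = 4*(2*B + 5/2) = 4*(5/2 + 2*B) = 10 + 8*B)
(11 + D(6))**2 - Q(-17, x) = (11 + (10 + 8*6))**2 - (-4 - 17) = (11 + (10 + 48))**2 - 1*(-21) = (11 + 58)**2 + 21 = 69**2 + 21 = 4761 + 21 = 4782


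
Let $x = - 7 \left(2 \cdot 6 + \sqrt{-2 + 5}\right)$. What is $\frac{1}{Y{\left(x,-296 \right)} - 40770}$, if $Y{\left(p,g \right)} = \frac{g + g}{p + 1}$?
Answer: $- \frac{68705551}{2800624583206} + \frac{518 \sqrt{3}}{1400312291603} \approx -2.4532 \cdot 10^{-5}$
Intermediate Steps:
$x = -84 - 7 \sqrt{3}$ ($x = - 7 \left(12 + \sqrt{3}\right) = -84 - 7 \sqrt{3} \approx -96.124$)
$Y{\left(p,g \right)} = \frac{2 g}{1 + p}$
$\frac{1}{Y{\left(x,-296 \right)} - 40770} = \frac{1}{2 \left(-296\right) \frac{1}{1 - \left(84 + 7 \sqrt{3}\right)} - 40770} = \frac{1}{2 \left(-296\right) \frac{1}{-83 - 7 \sqrt{3}} - 40770} = \frac{1}{- \frac{592}{-83 - 7 \sqrt{3}} - 40770} = \frac{1}{-40770 - \frac{592}{-83 - 7 \sqrt{3}}}$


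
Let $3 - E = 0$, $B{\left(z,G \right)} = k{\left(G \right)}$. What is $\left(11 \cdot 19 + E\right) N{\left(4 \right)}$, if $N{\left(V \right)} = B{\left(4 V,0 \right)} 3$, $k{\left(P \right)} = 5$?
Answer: $3180$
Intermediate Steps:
$B{\left(z,G \right)} = 5$
$E = 3$ ($E = 3 - 0 = 3 + 0 = 3$)
$N{\left(V \right)} = 15$ ($N{\left(V \right)} = 5 \cdot 3 = 15$)
$\left(11 \cdot 19 + E\right) N{\left(4 \right)} = \left(11 \cdot 19 + 3\right) 15 = \left(209 + 3\right) 15 = 212 \cdot 15 = 3180$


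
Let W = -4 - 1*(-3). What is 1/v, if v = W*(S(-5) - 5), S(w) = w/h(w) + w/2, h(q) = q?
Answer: 2/13 ≈ 0.15385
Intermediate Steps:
W = -1 (W = -4 + 3 = -1)
S(w) = 1 + w/2 (S(w) = w/w + w/2 = 1 + w*(½) = 1 + w/2)
v = 13/2 (v = -((1 + (½)*(-5)) - 5) = -((1 - 5/2) - 5) = -(-3/2 - 5) = -1*(-13/2) = 13/2 ≈ 6.5000)
1/v = 1/(13/2) = 2/13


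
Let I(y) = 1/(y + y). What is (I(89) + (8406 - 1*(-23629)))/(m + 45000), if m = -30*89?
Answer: 5702231/7534740 ≈ 0.75679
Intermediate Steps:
I(y) = 1/(2*y)
m = -2670
(I(89) + (8406 - 1*(-23629)))/(m + 45000) = ((½)/89 + (8406 - 1*(-23629)))/(-2670 + 45000) = ((½)*(1/89) + (8406 + 23629))/42330 = (1/178 + 32035)*(1/42330) = (5702231/178)*(1/42330) = 5702231/7534740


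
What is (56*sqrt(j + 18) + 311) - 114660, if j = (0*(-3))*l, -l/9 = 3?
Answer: -114349 + 168*sqrt(2) ≈ -1.1411e+5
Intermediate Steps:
l = -27 (l = -9*3 = -27)
j = 0 (j = (0*(-3))*(-27) = 0*(-27) = 0)
(56*sqrt(j + 18) + 311) - 114660 = (56*sqrt(0 + 18) + 311) - 114660 = (56*sqrt(18) + 311) - 114660 = (56*(3*sqrt(2)) + 311) - 114660 = (168*sqrt(2) + 311) - 114660 = (311 + 168*sqrt(2)) - 114660 = -114349 + 168*sqrt(2)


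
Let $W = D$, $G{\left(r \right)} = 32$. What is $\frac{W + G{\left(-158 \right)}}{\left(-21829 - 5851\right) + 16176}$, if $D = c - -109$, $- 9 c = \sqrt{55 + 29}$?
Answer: $- \frac{141}{11504} + \frac{\sqrt{21}}{51768} \approx -0.012168$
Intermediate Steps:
$c = - \frac{2 \sqrt{21}}{9}$ ($c = - \frac{\sqrt{55 + 29}}{9} = - \frac{\sqrt{84}}{9} = - \frac{2 \sqrt{21}}{9} \approx -1.0184$)
$D = 109 - \frac{2 \sqrt{21}}{9}$ ($D = - \frac{2 \sqrt{21}}{9} - -109 = - \frac{2 \sqrt{21}}{9} + 109 = 109 - \frac{2 \sqrt{21}}{9} \approx 107.98$)
$W = 109 - \frac{2 \sqrt{21}}{9} \approx 107.98$
$\frac{W + G{\left(-158 \right)}}{\left(-21829 - 5851\right) + 16176} = \frac{\left(109 - \frac{2 \sqrt{21}}{9}\right) + 32}{\left(-21829 - 5851\right) + 16176} = \frac{141 - \frac{2 \sqrt{21}}{9}}{-27680 + 16176} = \frac{141 - \frac{2 \sqrt{21}}{9}}{-11504} = \left(141 - \frac{2 \sqrt{21}}{9}\right) \left(- \frac{1}{11504}\right) = - \frac{141}{11504} + \frac{\sqrt{21}}{51768}$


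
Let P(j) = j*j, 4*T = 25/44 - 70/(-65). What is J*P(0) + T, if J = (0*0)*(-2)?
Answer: 941/2288 ≈ 0.41128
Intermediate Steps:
T = 941/2288 (T = (25/44 - 70/(-65))/4 = (25*(1/44) - 70*(-1/65))/4 = (25/44 + 14/13)/4 = (1/4)*(941/572) = 941/2288 ≈ 0.41128)
P(j) = j**2
J = 0 (J = 0*(-2) = 0)
J*P(0) + T = 0*0**2 + 941/2288 = 0*0 + 941/2288 = 0 + 941/2288 = 941/2288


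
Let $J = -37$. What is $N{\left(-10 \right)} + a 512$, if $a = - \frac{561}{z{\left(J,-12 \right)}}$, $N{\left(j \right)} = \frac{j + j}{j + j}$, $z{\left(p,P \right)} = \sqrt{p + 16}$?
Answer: $1 + \frac{95744 i \sqrt{21}}{7} \approx 1.0 + 62679.0 i$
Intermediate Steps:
$z{\left(p,P \right)} = \sqrt{16 + p}$
$N{\left(j \right)} = 1$ ($N{\left(j \right)} = \frac{2 j}{2 j} = 2 j \frac{1}{2 j} = 1$)
$a = \frac{187 i \sqrt{21}}{7}$ ($a = - \frac{561}{\sqrt{16 - 37}} = - \frac{561}{\sqrt{-21}} = - \frac{561}{i \sqrt{21}} = - 561 \left(- \frac{i \sqrt{21}}{21}\right) = \frac{187 i \sqrt{21}}{7} \approx 122.42 i$)
$N{\left(-10 \right)} + a 512 = 1 + \frac{187 i \sqrt{21}}{7} \cdot 512 = 1 + \frac{95744 i \sqrt{21}}{7}$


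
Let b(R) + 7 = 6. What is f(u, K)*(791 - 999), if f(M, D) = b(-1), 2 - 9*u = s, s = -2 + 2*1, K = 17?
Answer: 208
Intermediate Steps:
s = 0 (s = -2 + 2 = 0)
b(R) = -1 (b(R) = -7 + 6 = -1)
u = 2/9 (u = 2/9 - ⅑*0 = 2/9 + 0 = 2/9 ≈ 0.22222)
f(M, D) = -1
f(u, K)*(791 - 999) = -(791 - 999) = -1*(-208) = 208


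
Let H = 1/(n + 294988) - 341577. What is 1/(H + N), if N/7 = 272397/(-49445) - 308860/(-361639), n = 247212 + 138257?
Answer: -13534388396265/4623476806553264843 ≈ -2.9273e-6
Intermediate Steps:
n = 385469
N = -648125219/19890145 (N = 7*(272397/(-49445) - 308860/(-361639)) = 7*(272397*(-1/49445) - 308860*(-1/361639)) = 7*(-303/55 + 308860/361639) = 7*(-92589317/19890145) = -648125219/19890145 ≈ -32.585)
H = -232428460688/680457 (H = 1/(385469 + 294988) - 341577 = 1/680457 - 341577 = -232428460688/680457 ≈ -3.4158e+5)
1/(H + N) = 1/(-232428460688/680457 - 648125219/19890145) = 1/(-4623476806553264843/13534388396265) = -13534388396265/4623476806553264843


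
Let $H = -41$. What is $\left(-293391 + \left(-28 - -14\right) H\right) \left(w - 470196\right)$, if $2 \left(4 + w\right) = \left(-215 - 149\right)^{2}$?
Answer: $118284012784$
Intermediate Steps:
$w = 66244$ ($w = -4 + \frac{\left(-215 - 149\right)^{2}}{2} = -4 + \frac{\left(-364\right)^{2}}{2} = -4 + \frac{1}{2} \cdot 132496 = -4 + 66248 = 66244$)
$\left(-293391 + \left(-28 - -14\right) H\right) \left(w - 470196\right) = \left(-293391 + \left(-28 - -14\right) \left(-41\right)\right) \left(66244 - 470196\right) = \left(-293391 + \left(-28 + 14\right) \left(-41\right)\right) \left(-403952\right) = \left(-293391 - -574\right) \left(-403952\right) = \left(-293391 + 574\right) \left(-403952\right) = \left(-292817\right) \left(-403952\right) = 118284012784$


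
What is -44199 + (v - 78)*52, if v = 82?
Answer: -43991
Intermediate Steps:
-44199 + (v - 78)*52 = -44199 + (82 - 78)*52 = -44199 + 4*52 = -44199 + 208 = -43991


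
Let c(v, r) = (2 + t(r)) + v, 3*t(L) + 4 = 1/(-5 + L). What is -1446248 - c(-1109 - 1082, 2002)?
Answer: -8651349482/5991 ≈ -1.4441e+6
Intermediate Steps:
t(L) = -4/3 + 1/(3*(-5 + L))
c(v, r) = 2 + v + (21 - 4*r)/(3*(-5 + r)) (c(v, r) = (2 + (21 - 4*r)/(3*(-5 + r))) + v = 2 + v + (21 - 4*r)/(3*(-5 + r)))
-1446248 - c(-1109 - 1082, 2002) = -1446248 - (7 - 4/3*2002 + (-5 + 2002)*(2 + (-1109 - 1082)))/(-5 + 2002) = -1446248 - (7 - 8008/3 + 1997*(2 - 2191))/1997 = -1446248 - (7 - 8008/3 + 1997*(-2189))/1997 = -1446248 - (7 - 8008/3 - 4371433)/1997 = -1446248 - (-13122286)/(1997*3) = -1446248 - 1*(-13122286/5991) = -1446248 + 13122286/5991 = -8651349482/5991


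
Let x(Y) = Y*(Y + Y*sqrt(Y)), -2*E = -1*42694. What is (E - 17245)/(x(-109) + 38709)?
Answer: 207520180/17945587649 - 48735862*I*sqrt(109)/17945587649 ≈ 0.011564 - 0.028353*I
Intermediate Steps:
E = 21347 (E = -(-1)*42694/2 = -1/2*(-42694) = 21347)
x(Y) = Y*(Y + Y**(3/2))
(E - 17245)/(x(-109) + 38709) = (21347 - 17245)/(((-109)**2 + (-109)**(5/2)) + 38709) = 4102/((11881 + 11881*I*sqrt(109)) + 38709) = 4102/(50590 + 11881*I*sqrt(109))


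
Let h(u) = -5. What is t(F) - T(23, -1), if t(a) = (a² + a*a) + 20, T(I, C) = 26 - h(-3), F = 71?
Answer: 10071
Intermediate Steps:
T(I, C) = 31 (T(I, C) = 26 - 1*(-5) = 26 + 5 = 31)
t(a) = 20 + 2*a² (t(a) = (a² + a²) + 20 = 2*a² + 20 = 20 + 2*a²)
t(F) - T(23, -1) = (20 + 2*71²) - 1*31 = (20 + 2*5041) - 31 = (20 + 10082) - 31 = 10102 - 31 = 10071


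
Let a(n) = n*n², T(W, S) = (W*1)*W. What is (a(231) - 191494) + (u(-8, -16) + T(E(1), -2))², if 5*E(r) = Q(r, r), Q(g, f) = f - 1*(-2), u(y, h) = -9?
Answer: 7584357281/625 ≈ 1.2135e+7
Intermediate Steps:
Q(g, f) = 2 + f (Q(g, f) = f + 2 = 2 + f)
E(r) = ⅖ + r/5 (E(r) = (2 + r)/5 = ⅖ + r/5)
T(W, S) = W² (T(W, S) = W*W = W²)
a(n) = n³
(a(231) - 191494) + (u(-8, -16) + T(E(1), -2))² = (231³ - 191494) + (-9 + (⅖ + (⅕)*1)²)² = (12326391 - 191494) + (-9 + (⅖ + ⅕)²)² = 12134897 + (-9 + (⅗)²)² = 12134897 + (-9 + 9/25)² = 12134897 + (-216/25)² = 12134897 + 46656/625 = 7584357281/625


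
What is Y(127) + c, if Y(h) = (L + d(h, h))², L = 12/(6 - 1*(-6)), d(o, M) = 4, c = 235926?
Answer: 235951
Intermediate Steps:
L = 1 (L = 12/(6 + 6) = 12/12 = 12*(1/12) = 1)
Y(h) = 25 (Y(h) = (1 + 4)² = 5² = 25)
Y(127) + c = 25 + 235926 = 235951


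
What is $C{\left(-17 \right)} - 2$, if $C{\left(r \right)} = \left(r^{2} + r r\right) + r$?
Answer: $559$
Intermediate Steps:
$C{\left(r \right)} = r + 2 r^{2}$ ($C{\left(r \right)} = \left(r^{2} + r^{2}\right) + r = 2 r^{2} + r = r + 2 r^{2}$)
$C{\left(-17 \right)} - 2 = - 17 \left(1 + 2 \left(-17\right)\right) - 2 = - 17 \left(1 - 34\right) - 2 = \left(-17\right) \left(-33\right) - 2 = 561 - 2 = 559$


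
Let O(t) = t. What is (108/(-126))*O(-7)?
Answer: 6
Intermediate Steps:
(108/(-126))*O(-7) = (108/(-126))*(-7) = (108*(-1/126))*(-7) = -6/7*(-7) = 6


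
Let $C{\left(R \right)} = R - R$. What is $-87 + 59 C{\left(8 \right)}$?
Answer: $-87$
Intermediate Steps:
$C{\left(R \right)} = 0$
$-87 + 59 C{\left(8 \right)} = -87 + 59 \cdot 0 = -87 + 0 = -87$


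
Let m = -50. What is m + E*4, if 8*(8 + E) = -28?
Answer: -96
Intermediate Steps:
E = -23/2 (E = -8 + (⅛)*(-28) = -8 - 7/2 = -23/2 ≈ -11.500)
m + E*4 = -50 - 23/2*4 = -50 - 46 = -96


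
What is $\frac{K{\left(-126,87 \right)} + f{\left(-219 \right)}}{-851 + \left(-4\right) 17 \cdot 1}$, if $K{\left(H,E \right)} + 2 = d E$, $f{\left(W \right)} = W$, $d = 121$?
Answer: $- \frac{10306}{919} \approx -11.214$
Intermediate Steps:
$K{\left(H,E \right)} = -2 + 121 E$
$\frac{K{\left(-126,87 \right)} + f{\left(-219 \right)}}{-851 + \left(-4\right) 17 \cdot 1} = \frac{\left(-2 + 121 \cdot 87\right) - 219}{-851 + \left(-4\right) 17 \cdot 1} = \frac{\left(-2 + 10527\right) - 219}{-851 - 68} = \frac{10525 - 219}{-851 - 68} = \frac{10306}{-919} = 10306 \left(- \frac{1}{919}\right) = - \frac{10306}{919}$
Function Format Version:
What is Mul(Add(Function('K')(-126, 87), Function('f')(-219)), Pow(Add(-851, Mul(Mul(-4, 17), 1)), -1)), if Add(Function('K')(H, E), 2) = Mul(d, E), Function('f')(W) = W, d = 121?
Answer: Rational(-10306, 919) ≈ -11.214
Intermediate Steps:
Function('K')(H, E) = Add(-2, Mul(121, E))
Mul(Add(Function('K')(-126, 87), Function('f')(-219)), Pow(Add(-851, Mul(Mul(-4, 17), 1)), -1)) = Mul(Add(Add(-2, Mul(121, 87)), -219), Pow(Add(-851, Mul(Mul(-4, 17), 1)), -1)) = Mul(Add(Add(-2, 10527), -219), Pow(Add(-851, Mul(-68, 1)), -1)) = Mul(Add(10525, -219), Pow(Add(-851, -68), -1)) = Mul(10306, Pow(-919, -1)) = Mul(10306, Rational(-1, 919)) = Rational(-10306, 919)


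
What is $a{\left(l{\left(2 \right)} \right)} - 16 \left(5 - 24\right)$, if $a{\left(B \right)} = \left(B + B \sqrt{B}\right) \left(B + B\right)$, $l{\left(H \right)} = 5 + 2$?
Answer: $402 + 98 \sqrt{7} \approx 661.28$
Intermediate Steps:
$l{\left(H \right)} = 7$
$a{\left(B \right)} = 2 B \left(B + B^{\frac{3}{2}}\right)$ ($a{\left(B \right)} = \left(B + B^{\frac{3}{2}}\right) 2 B = 2 B \left(B + B^{\frac{3}{2}}\right)$)
$a{\left(l{\left(2 \right)} \right)} - 16 \left(5 - 24\right) = \left(2 \cdot 7^{2} + 2 \cdot 7^{\frac{5}{2}}\right) - 16 \left(5 - 24\right) = \left(2 \cdot 49 + 2 \cdot 49 \sqrt{7}\right) - -304 = \left(98 + 98 \sqrt{7}\right) + 304 = 402 + 98 \sqrt{7}$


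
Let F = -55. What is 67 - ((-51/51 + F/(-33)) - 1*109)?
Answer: 526/3 ≈ 175.33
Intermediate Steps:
67 - ((-51/51 + F/(-33)) - 1*109) = 67 - ((-51/51 - 55/(-33)) - 1*109) = 67 - ((-51*1/51 - 55*(-1/33)) - 109) = 67 - ((-1 + 5/3) - 109) = 67 - (2/3 - 109) = 67 - 1*(-325/3) = 67 + 325/3 = 526/3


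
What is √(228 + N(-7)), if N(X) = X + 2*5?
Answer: √231 ≈ 15.199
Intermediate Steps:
N(X) = 10 + X (N(X) = X + 10 = 10 + X)
√(228 + N(-7)) = √(228 + (10 - 7)) = √(228 + 3) = √231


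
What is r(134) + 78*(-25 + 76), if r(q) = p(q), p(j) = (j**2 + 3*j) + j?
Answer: 22470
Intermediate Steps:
p(j) = j**2 + 4*j
r(q) = q*(4 + q)
r(134) + 78*(-25 + 76) = 134*(4 + 134) + 78*(-25 + 76) = 134*138 + 78*51 = 18492 + 3978 = 22470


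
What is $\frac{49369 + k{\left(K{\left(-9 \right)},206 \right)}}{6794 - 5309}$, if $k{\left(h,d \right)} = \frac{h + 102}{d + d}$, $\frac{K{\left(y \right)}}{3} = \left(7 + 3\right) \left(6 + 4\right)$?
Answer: $\frac{184913}{5562} \approx 33.246$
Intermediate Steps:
$K{\left(y \right)} = 300$ ($K{\left(y \right)} = 3 \left(7 + 3\right) \left(6 + 4\right) = 3 \cdot 10 \cdot 10 = 3 \cdot 100 = 300$)
$k{\left(h,d \right)} = \frac{102 + h}{2 d}$
$\frac{49369 + k{\left(K{\left(-9 \right)},206 \right)}}{6794 - 5309} = \frac{49369 + \frac{102 + 300}{2 \cdot 206}}{6794 - 5309} = \frac{49369 + \frac{1}{2} \cdot \frac{1}{206} \cdot 402}{1485} = \left(49369 + \frac{201}{206}\right) \frac{1}{1485} = \frac{10170215}{206} \cdot \frac{1}{1485} = \frac{184913}{5562}$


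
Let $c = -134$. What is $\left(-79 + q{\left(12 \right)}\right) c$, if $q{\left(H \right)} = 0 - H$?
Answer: $12194$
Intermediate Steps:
$q{\left(H \right)} = - H$
$\left(-79 + q{\left(12 \right)}\right) c = \left(-79 - 12\right) \left(-134\right) = \left(-91\right) \left(-134\right) = 12194$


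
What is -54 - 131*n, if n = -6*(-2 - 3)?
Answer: -3984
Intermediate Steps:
n = 30 (n = -6*(-5) = 30)
-54 - 131*n = -54 - 131*30 = -54 - 3930 = -3984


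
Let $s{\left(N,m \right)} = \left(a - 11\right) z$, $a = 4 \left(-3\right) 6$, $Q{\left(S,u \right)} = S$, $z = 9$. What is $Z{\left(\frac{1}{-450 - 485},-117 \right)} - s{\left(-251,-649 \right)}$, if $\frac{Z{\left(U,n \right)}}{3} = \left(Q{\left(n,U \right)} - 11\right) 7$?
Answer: $-1941$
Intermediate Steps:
$a = -72$ ($a = \left(-12\right) 6 = -72$)
$s{\left(N,m \right)} = -747$ ($s{\left(N,m \right)} = \left(-72 - 11\right) 9 = \left(-83\right) 9 = -747$)
$Z{\left(U,n \right)} = -231 + 21 n$ ($Z{\left(U,n \right)} = 3 \left(n - 11\right) 7 = 3 \left(-11 + n\right) 7 = 3 \left(-77 + 7 n\right) = -231 + 21 n$)
$Z{\left(\frac{1}{-450 - 485},-117 \right)} - s{\left(-251,-649 \right)} = \left(-231 + 21 \left(-117\right)\right) - -747 = \left(-231 - 2457\right) + 747 = -2688 + 747 = -1941$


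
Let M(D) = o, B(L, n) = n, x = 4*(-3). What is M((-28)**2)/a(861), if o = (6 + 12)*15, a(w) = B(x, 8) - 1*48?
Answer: -27/4 ≈ -6.7500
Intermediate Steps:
x = -12
a(w) = -40 (a(w) = 8 - 1*48 = 8 - 48 = -40)
o = 270 (o = 18*15 = 270)
M(D) = 270
M((-28)**2)/a(861) = 270/(-40) = 270*(-1/40) = -27/4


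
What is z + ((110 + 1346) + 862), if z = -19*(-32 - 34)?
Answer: 3572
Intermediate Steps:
z = 1254 (z = -19*(-66) = 1254)
z + ((110 + 1346) + 862) = 1254 + ((110 + 1346) + 862) = 1254 + (1456 + 862) = 1254 + 2318 = 3572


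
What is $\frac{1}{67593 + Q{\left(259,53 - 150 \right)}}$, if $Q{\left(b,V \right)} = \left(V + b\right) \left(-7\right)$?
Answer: $\frac{1}{66459} \approx 1.5047 \cdot 10^{-5}$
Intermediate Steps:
$Q{\left(b,V \right)} = - 7 V - 7 b$
$\frac{1}{67593 + Q{\left(259,53 - 150 \right)}} = \frac{1}{67593 - \left(1813 + 7 \left(53 - 150\right)\right)} = \frac{1}{67593 - 1134} = \frac{1}{66459}$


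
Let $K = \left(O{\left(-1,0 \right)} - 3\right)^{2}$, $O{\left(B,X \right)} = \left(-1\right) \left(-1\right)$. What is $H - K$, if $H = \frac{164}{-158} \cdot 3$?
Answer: $- \frac{562}{79} \approx -7.1139$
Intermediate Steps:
$O{\left(B,X \right)} = 1$
$K = 4$ ($K = \left(1 - 3\right)^{2} = \left(-2\right)^{2} = 4$)
$H = - \frac{246}{79}$ ($H = 164 \left(- \frac{1}{158}\right) 3 = \left(- \frac{82}{79}\right) 3 = - \frac{246}{79} \approx -3.1139$)
$H - K = - \frac{246}{79} - 4 = - \frac{562}{79}$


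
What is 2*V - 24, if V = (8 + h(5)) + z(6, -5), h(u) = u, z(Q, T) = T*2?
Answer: -18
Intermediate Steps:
z(Q, T) = 2*T
V = 3 (V = (8 + 5) + 2*(-5) = 13 - 10 = 3)
2*V - 24 = 2*3 - 24 = 6 - 24 = -18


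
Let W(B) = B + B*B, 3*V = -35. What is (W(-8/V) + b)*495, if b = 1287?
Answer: 156221109/245 ≈ 6.3764e+5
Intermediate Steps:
V = -35/3 (V = (1/3)*(-35) = -35/3 ≈ -11.667)
W(B) = B + B**2
(W(-8/V) + b)*495 = ((-8/(-35/3))*(1 - 8/(-35/3)) + 1287)*495 = ((-8*(-3/35))*(1 - 8*(-3/35)) + 1287)*495 = (24*(1 + 24/35)/35 + 1287)*495 = ((24/35)*(59/35) + 1287)*495 = (1416/1225 + 1287)*495 = (1577991/1225)*495 = 156221109/245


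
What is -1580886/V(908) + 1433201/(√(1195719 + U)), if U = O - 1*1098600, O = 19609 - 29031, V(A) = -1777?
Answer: 1580886/1777 + 1433201*√87697/87697 ≈ 5729.3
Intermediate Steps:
O = -9422
U = -1108022 (U = -9422 - 1*1098600 = -9422 - 1098600 = -1108022)
-1580886/V(908) + 1433201/(√(1195719 + U)) = -1580886/(-1777) + 1433201/(√(1195719 - 1108022)) = -1580886*(-1/1777) + 1433201/(√87697) = 1580886/1777 + 1433201*(√87697/87697) = 1580886/1777 + 1433201*√87697/87697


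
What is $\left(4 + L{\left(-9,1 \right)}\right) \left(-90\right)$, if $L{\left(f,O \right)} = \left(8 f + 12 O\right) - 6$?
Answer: $5580$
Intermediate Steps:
$L{\left(f,O \right)} = -6 + 8 f + 12 O$
$\left(4 + L{\left(-9,1 \right)}\right) \left(-90\right) = \left(4 + \left(-6 + 8 \left(-9\right) + 12 \cdot 1\right)\right) \left(-90\right) = \left(4 - 66\right) \left(-90\right) = \left(-62\right) \left(-90\right) = 5580$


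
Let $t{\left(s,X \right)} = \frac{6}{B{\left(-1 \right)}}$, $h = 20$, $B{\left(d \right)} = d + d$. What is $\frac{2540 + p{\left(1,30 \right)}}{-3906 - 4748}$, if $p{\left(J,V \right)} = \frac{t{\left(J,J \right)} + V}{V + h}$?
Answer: $- \frac{127027}{432700} \approx -0.29357$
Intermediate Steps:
$B{\left(d \right)} = 2 d$
$t{\left(s,X \right)} = -3$ ($t{\left(s,X \right)} = \frac{6}{2 \left(-1\right)} = \frac{6}{-2} = 6 \left(- \frac{1}{2}\right) = -3$)
$p{\left(J,V \right)} = \frac{-3 + V}{20 + V}$ ($p{\left(J,V \right)} = \frac{-3 + V}{V + 20} = \frac{-3 + V}{20 + V}$)
$\frac{2540 + p{\left(1,30 \right)}}{-3906 - 4748} = \frac{2540 + \frac{-3 + 30}{20 + 30}}{-3906 - 4748} = \frac{2540 + \frac{1}{50} \cdot 27}{-8654} = \left(2540 + \frac{1}{50} \cdot 27\right) \left(- \frac{1}{8654}\right) = \left(2540 + \frac{27}{50}\right) \left(- \frac{1}{8654}\right) = \frac{127027}{50} \left(- \frac{1}{8654}\right) = - \frac{127027}{432700}$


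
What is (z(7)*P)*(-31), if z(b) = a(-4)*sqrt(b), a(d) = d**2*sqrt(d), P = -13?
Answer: 12896*I*sqrt(7) ≈ 34120.0*I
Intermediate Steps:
a(d) = d**(5/2)
z(b) = 32*I*sqrt(b) (z(b) = (-4)**(5/2)*sqrt(b) = (32*I)*sqrt(b) = 32*I*sqrt(b))
(z(7)*P)*(-31) = ((32*I*sqrt(7))*(-13))*(-31) = -416*I*sqrt(7)*(-31) = 12896*I*sqrt(7)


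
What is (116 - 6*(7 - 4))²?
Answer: 9604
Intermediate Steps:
(116 - 6*(7 - 4))² = (116 - 6*3)² = (116 - 18)² = 98² = 9604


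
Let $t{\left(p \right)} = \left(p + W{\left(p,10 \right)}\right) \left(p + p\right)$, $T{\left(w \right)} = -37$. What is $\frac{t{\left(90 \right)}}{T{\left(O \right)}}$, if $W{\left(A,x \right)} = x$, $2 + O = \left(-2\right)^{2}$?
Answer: $- \frac{18000}{37} \approx -486.49$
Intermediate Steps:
$O = 2$ ($O = -2 + \left(-2\right)^{2} = -2 + 4 = 2$)
$t{\left(p \right)} = 2 p \left(10 + p\right)$ ($t{\left(p \right)} = \left(p + 10\right) \left(p + p\right) = \left(10 + p\right) 2 p = 2 p \left(10 + p\right)$)
$\frac{t{\left(90 \right)}}{T{\left(O \right)}} = \frac{2 \cdot 90 \left(10 + 90\right)}{-37} = 2 \cdot 90 \cdot 100 \left(- \frac{1}{37}\right) = 18000 \left(- \frac{1}{37}\right) = - \frac{18000}{37}$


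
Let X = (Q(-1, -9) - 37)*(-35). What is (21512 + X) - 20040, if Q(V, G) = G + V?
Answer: 3117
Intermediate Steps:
X = 1645 (X = ((-9 - 1) - 37)*(-35) = (-10 - 37)*(-35) = -47*(-35) = 1645)
(21512 + X) - 20040 = (21512 + 1645) - 20040 = 23157 - 20040 = 3117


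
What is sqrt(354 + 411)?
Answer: 3*sqrt(85) ≈ 27.659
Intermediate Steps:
sqrt(354 + 411) = sqrt(765) = 3*sqrt(85)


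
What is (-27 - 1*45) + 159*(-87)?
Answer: -13905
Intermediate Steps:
(-27 - 1*45) + 159*(-87) = (-27 - 45) - 13833 = -72 - 13833 = -13905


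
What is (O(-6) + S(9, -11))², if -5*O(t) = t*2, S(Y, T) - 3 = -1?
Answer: 484/25 ≈ 19.360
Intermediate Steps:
S(Y, T) = 2 (S(Y, T) = 3 - 1 = 2)
O(t) = -2*t/5 (O(t) = -t*2/5 = -2*t/5)
(O(-6) + S(9, -11))² = (-⅖*(-6) + 2)² = (12/5 + 2)² = (22/5)² = 484/25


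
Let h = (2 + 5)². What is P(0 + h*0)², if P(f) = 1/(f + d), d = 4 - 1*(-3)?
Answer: 1/49 ≈ 0.020408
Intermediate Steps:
d = 7 (d = 4 + 3 = 7)
h = 49 (h = 7² = 49)
P(f) = 1/(7 + f) (P(f) = 1/(f + 7) = 1/(7 + f))
P(0 + h*0)² = (1/(7 + (0 + 49*0)))² = (1/(7 + (0 + 0)))² = (1/(7 + 0))² = (1/7)² = (⅐)² = 1/49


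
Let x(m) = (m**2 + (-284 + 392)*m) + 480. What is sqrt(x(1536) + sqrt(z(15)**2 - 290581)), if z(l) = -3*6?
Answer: sqrt(2525664 + I*sqrt(290257)) ≈ 1589.2 + 0.17*I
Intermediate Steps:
z(l) = -18
x(m) = 480 + m**2 + 108*m (x(m) = (m**2 + 108*m) + 480 = 480 + m**2 + 108*m)
sqrt(x(1536) + sqrt(z(15)**2 - 290581)) = sqrt((480 + 1536**2 + 108*1536) + sqrt((-18)**2 - 290581)) = sqrt((480 + 2359296 + 165888) + sqrt(324 - 290581)) = sqrt(2525664 + sqrt(-290257)) = sqrt(2525664 + I*sqrt(290257))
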